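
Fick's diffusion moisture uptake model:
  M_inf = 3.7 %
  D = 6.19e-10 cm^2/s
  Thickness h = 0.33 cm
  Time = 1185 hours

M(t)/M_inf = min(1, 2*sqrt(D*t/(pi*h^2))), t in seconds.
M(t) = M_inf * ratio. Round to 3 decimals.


t_sec = 1185 * 3600 = 4266000
ratio = 2*sqrt(6.19e-10*4266000/(pi*0.33^2))
= min(1, 0.175710)
= 0.175710
M(t) = 3.7 * 0.175710 = 0.650 %

0.650


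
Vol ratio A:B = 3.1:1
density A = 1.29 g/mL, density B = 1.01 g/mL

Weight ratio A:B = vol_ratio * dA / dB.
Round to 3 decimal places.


Weight ratio = 3.1 * 1.29 / 1.01
= 3.959

3.959


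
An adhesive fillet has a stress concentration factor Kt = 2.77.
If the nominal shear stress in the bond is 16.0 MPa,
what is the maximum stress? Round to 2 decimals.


Max stress = 16.0 * 2.77 = 44.32 MPa

44.32


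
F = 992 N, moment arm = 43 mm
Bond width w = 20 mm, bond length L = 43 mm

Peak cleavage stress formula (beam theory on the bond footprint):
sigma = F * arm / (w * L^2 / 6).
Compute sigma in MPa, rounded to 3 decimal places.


sigma = (992 * 43) / (20 * 1849 / 6)
= 42656 * 6 / 36980
= 255936 / 36980
= 6.921 MPa

6.921


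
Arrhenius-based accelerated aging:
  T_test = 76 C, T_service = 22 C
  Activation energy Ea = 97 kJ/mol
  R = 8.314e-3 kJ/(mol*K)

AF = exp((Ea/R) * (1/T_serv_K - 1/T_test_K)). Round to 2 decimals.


T_test_K = 349.15, T_serv_K = 295.15
AF = exp((97/8.314e-3) * (1/295.15 - 1/349.15))
= 451.99

451.99


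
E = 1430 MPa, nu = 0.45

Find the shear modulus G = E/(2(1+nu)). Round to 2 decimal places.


G = 1430 / (2 * 1.45)
= 493.10 MPa

493.10


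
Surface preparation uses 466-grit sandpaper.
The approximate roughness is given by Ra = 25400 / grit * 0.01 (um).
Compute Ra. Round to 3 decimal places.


Ra = 25400 / 466 * 0.01
= 254 / 466
= 0.545 um

0.545


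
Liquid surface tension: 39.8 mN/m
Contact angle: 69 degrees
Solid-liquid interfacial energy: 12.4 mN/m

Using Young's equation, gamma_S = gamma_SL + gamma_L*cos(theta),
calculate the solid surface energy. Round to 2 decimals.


gamma_S = 12.4 + 39.8 * cos(69)
= 26.66 mN/m

26.66


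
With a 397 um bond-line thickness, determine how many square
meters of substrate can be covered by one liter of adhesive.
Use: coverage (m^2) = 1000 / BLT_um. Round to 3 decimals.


Coverage = 1000 / 397 = 2.519 m^2

2.519


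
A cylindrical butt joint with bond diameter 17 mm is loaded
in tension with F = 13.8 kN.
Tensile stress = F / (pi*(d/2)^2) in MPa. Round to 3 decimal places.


Area = pi * (17/2)^2 = 226.9801 mm^2
Stress = 13.8*1000 / 226.9801
= 60.798 MPa

60.798


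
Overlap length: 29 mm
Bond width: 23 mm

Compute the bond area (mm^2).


Bond area = 29 * 23 = 667 mm^2

667


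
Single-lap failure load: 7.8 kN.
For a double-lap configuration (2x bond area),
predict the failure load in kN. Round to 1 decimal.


Failure load = 7.8 * 2 = 15.6 kN

15.6


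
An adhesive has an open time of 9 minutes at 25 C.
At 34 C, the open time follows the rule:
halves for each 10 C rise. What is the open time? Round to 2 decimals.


Factor = 2^((34-25)/10) = 1.8661
Open time = 9 / 1.8661 = 4.82 min

4.82


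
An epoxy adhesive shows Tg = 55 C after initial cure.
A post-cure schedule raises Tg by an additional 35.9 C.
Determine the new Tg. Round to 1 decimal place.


New Tg = 55 + 35.9
= 90.9 C

90.9


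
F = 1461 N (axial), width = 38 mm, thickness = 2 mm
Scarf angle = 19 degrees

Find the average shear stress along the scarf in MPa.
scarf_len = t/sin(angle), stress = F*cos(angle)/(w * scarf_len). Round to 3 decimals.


scarf_len = 2/sin(19 deg) = 6.1431
cos(19 deg) = 0.945519
stress = 1461*0.945519/(38*6.1431) = 5.918 MPa

5.918


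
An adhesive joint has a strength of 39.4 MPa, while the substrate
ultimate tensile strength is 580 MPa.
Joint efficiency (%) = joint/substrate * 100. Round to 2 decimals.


Efficiency = 39.4 / 580 * 100
= 6.79%

6.79


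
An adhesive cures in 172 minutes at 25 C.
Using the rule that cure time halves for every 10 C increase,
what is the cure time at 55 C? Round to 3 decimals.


Factor = 2^((55 - 25) / 10) = 8.0000
Cure time = 172 / 8.0000
= 21.500 minutes

21.500


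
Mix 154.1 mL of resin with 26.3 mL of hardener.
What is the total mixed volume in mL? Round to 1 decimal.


Total = 154.1 + 26.3 = 180.4 mL

180.4


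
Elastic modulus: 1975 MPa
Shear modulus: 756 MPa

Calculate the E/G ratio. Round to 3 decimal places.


E / G = 1975 / 756 = 2.612

2.612


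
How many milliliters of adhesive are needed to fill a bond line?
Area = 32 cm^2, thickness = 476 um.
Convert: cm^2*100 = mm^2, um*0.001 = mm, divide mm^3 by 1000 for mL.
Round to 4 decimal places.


= (32 * 100) * (476 * 0.001) / 1000
= 1.5232 mL

1.5232


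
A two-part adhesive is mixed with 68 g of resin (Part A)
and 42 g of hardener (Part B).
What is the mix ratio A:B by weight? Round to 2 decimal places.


Mix ratio = mass_A / mass_B
= 68 / 42
= 1.62

1.62


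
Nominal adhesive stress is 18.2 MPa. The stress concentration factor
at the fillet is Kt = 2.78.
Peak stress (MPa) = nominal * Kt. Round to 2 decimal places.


Peak = 18.2 * 2.78 = 50.60 MPa

50.60


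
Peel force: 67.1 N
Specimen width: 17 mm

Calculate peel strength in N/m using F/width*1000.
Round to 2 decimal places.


Peel strength = 67.1 / 17 * 1000 = 3947.06 N/m

3947.06


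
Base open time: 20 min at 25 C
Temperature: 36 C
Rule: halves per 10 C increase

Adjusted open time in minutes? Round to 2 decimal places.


Acceleration = 2^((36-25)/10) = 2.1435
Open time = 20 / 2.1435 = 9.33 min

9.33


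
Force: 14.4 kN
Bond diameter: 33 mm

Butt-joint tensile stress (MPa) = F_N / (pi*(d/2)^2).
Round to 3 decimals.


F_N = 14.4 * 1000 = 14400.0 N
A = pi*(16.5)^2 = 855.2986 mm^2
stress = 14400.0 / 855.2986 = 16.836 MPa

16.836


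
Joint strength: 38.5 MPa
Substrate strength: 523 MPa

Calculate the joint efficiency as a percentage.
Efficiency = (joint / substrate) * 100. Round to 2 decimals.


Efficiency = (38.5 / 523) * 100 = 7.36%

7.36


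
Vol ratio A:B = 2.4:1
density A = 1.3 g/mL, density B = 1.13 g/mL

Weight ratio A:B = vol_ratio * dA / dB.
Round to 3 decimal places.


Weight ratio = 2.4 * 1.3 / 1.13
= 2.761

2.761


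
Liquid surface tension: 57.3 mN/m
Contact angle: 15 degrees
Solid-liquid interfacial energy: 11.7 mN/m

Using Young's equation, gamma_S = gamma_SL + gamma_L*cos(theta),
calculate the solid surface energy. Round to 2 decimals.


gamma_S = 11.7 + 57.3 * cos(15)
= 67.05 mN/m

67.05


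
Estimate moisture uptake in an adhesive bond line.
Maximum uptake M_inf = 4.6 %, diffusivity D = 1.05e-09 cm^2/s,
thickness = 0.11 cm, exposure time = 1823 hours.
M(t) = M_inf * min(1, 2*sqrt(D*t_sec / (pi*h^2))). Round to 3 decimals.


Convert time: 1823 h = 6562800 s
ratio = min(1, 2*sqrt(1.05e-09*6562800/(pi*0.11^2)))
= 0.851533
M(t) = 4.6 * 0.851533 = 3.917%

3.917


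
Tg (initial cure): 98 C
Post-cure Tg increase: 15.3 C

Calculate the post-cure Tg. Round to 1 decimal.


Post-cure Tg = 98 + 15.3 = 113.3 C

113.3


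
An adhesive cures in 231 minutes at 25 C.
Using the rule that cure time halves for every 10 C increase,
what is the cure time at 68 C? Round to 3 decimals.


Factor = 2^((68 - 25) / 10) = 19.6983
Cure time = 231 / 19.6983
= 11.727 minutes

11.727


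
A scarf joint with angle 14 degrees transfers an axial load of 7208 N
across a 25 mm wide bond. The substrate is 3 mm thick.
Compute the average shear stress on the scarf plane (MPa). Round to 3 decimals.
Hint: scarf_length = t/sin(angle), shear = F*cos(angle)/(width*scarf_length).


scarf_length = 3 / sin(14 deg) = 12.4007 mm
cos(14 deg) = 0.970296
shear stress = 7208 * 0.970296 / (25 * 12.4007)
= 22.560 MPa

22.560


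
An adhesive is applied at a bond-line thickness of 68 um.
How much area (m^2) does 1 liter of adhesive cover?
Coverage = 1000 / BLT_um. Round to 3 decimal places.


Coverage = 1000 / 68 = 14.706 m^2

14.706


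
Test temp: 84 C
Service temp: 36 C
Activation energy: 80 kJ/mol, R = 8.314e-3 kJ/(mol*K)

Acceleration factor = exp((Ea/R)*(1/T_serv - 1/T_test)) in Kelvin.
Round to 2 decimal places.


AF = exp((80/0.008314)*(1/309.15 - 1/357.15))
= 65.57

65.57


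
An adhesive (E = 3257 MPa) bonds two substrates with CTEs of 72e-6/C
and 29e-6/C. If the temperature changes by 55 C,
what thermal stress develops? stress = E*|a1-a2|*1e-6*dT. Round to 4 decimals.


Stress = 3257 * |72 - 29| * 1e-6 * 55
= 7.7028 MPa

7.7028


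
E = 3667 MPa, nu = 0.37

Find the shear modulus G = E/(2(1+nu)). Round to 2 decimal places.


G = 3667 / (2 * 1.37)
= 1338.32 MPa

1338.32


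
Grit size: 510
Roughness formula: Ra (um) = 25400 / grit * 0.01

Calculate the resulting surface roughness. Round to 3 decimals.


Ra = 25400 / 510 * 0.01
= 0.498 um

0.498


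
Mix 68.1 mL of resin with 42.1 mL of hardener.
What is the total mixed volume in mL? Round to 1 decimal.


Total = 68.1 + 42.1 = 110.2 mL

110.2


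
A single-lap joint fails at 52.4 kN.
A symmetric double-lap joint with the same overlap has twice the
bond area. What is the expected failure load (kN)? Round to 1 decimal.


Double-lap load = 2 * 52.4 = 104.8 kN

104.8


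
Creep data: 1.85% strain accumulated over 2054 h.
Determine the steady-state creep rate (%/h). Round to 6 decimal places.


Rate = 1.85 / 2054 = 0.000901 %/h

0.000901


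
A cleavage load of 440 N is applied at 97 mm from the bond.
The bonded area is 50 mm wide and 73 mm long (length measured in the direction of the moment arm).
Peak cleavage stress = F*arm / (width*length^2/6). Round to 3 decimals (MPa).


Moment = 440 * 97 = 42680 N*mm
Section modulus = 50 * 5329 / 6 = 266450 / 6 mm^3
Stress = 42680 / (266450 / 6) = 256080 / 266450
= 0.961 MPa

0.961


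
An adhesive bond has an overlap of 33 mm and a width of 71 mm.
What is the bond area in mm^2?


Bond area = overlap * width
= 33 * 71
= 2343 mm^2

2343


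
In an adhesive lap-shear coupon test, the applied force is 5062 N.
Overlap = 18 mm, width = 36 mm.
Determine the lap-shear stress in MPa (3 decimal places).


stress = F / (overlap * width)
= 5062 / (18 * 36)
= 7.812 MPa

7.812


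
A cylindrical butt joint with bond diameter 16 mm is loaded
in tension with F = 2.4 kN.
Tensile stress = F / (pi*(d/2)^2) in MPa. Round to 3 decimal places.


Area = pi * (16/2)^2 = 201.0619 mm^2
Stress = 2.4*1000 / 201.0619
= 11.937 MPa

11.937


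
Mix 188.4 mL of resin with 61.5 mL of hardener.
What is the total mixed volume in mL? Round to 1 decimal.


Total = 188.4 + 61.5 = 249.9 mL

249.9


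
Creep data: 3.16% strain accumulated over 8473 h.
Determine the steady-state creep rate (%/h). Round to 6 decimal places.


Rate = 3.16 / 8473 = 0.000373 %/h

0.000373


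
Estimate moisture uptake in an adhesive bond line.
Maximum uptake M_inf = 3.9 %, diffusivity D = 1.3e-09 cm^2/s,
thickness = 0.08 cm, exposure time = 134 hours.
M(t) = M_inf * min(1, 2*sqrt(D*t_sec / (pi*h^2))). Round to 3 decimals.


Convert time: 134 h = 482400 s
ratio = min(1, 2*sqrt(1.3e-09*482400/(pi*0.08^2)))
= 0.353216
M(t) = 3.9 * 0.353216 = 1.378%

1.378


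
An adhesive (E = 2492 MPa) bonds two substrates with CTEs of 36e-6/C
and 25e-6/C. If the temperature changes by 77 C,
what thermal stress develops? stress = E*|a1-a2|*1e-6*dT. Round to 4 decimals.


Stress = 2492 * |36 - 25| * 1e-6 * 77
= 2.1107 MPa

2.1107


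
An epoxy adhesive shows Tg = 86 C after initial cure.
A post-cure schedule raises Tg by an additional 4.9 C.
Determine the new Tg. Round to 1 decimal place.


New Tg = 86 + 4.9
= 90.9 C

90.9


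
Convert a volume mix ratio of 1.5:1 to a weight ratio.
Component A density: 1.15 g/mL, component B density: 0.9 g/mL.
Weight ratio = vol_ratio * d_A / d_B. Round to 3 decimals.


= 1.5 * 1.15 / 0.9 = 1.917

1.917


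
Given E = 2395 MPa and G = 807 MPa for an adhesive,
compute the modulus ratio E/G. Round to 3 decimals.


E/G ratio = 2395 / 807 = 2.968

2.968


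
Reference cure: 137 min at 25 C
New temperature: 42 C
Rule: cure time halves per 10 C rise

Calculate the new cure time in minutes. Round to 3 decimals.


factor = 2^((42-25)/10) = 3.2490
t_new = 137 / 3.2490 = 42.167 min

42.167


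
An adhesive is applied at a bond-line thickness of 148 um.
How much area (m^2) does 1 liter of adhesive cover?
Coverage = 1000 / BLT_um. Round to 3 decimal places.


Coverage = 1000 / 148 = 6.757 m^2

6.757


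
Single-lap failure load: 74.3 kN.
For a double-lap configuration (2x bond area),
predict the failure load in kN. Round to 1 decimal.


Failure load = 74.3 * 2 = 148.6 kN

148.6


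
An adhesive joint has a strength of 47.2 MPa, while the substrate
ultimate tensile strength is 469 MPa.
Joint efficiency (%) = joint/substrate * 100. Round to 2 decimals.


Efficiency = 47.2 / 469 * 100
= 10.06%

10.06


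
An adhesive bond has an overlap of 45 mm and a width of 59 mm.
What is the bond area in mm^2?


Bond area = overlap * width
= 45 * 59
= 2655 mm^2

2655


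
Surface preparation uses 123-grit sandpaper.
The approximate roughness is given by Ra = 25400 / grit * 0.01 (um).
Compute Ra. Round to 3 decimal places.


Ra = 25400 / 123 * 0.01
= 254 / 123
= 2.065 um

2.065


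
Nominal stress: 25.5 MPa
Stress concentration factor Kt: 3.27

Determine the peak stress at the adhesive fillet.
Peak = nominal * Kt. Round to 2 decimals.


Peak stress = 25.5 * 3.27
= 83.39 MPa

83.39


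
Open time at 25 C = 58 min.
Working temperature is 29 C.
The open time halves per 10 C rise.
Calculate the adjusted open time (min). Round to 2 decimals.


factor = 2^((29 - 25) / 10) = 1.3195
ot = 58 / 1.3195 = 43.96 min

43.96


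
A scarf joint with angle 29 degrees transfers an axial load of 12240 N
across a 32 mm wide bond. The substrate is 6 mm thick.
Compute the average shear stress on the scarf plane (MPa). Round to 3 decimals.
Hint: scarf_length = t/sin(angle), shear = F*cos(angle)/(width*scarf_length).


scarf_length = 6 / sin(29 deg) = 12.3760 mm
cos(29 deg) = 0.874620
shear stress = 12240 * 0.874620 / (32 * 12.3760)
= 27.032 MPa

27.032


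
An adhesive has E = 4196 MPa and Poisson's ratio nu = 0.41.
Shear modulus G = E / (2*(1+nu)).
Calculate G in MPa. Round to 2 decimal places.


G = 4196 / (2*(1+0.41))
= 4196 / 2.82
= 1487.94 MPa

1487.94


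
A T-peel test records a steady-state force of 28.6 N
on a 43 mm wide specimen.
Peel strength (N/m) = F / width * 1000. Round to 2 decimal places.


Peel strength = 28.6 / 43 * 1000
= 665.12 N/m

665.12


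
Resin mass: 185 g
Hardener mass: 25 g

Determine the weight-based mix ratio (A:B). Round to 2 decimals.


Ratio = 185 / 25 = 7.40

7.40


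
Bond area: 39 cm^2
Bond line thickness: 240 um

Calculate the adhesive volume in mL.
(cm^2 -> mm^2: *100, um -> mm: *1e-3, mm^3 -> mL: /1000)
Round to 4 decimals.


V = 39*100 * 240*1e-3 / 1000
= 0.9360 mL

0.9360


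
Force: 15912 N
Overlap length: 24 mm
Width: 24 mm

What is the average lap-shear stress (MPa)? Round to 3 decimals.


Average shear stress = F / (overlap * width)
= 15912 / (24 * 24)
= 27.625 MPa

27.625


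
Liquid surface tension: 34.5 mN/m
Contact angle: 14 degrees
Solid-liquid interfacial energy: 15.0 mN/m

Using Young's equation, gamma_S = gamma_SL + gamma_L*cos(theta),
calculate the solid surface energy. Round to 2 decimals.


gamma_S = 15.0 + 34.5 * cos(14)
= 48.48 mN/m

48.48


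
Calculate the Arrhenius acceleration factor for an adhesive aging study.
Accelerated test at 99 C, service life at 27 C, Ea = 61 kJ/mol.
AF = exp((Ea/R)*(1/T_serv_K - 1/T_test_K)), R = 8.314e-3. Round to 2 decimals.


T_test = 372.15 K, T_serv = 300.15 K
Ea/R = 61 / 0.008314 = 7337.02
AF = exp(7337.02 * (1/300.15 - 1/372.15))
= 113.22

113.22


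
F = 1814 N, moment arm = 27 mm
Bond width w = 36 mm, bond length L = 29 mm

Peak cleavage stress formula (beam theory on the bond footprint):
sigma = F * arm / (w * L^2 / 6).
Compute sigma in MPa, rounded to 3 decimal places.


sigma = (1814 * 27) / (36 * 841 / 6)
= 48978 * 6 / 30276
= 293868 / 30276
= 9.706 MPa

9.706


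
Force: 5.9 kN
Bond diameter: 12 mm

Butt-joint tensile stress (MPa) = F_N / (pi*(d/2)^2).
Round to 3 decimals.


F_N = 5.9 * 1000 = 5900.0 N
A = pi*(6.0)^2 = 113.0973 mm^2
stress = 5900.0 / 113.0973 = 52.167 MPa

52.167


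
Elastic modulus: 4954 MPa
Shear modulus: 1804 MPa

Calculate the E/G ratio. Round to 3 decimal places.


E / G = 4954 / 1804 = 2.746

2.746


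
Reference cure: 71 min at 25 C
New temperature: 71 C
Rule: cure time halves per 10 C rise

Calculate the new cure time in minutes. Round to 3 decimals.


factor = 2^((71-25)/10) = 24.2515
t_new = 71 / 24.2515 = 2.928 min

2.928


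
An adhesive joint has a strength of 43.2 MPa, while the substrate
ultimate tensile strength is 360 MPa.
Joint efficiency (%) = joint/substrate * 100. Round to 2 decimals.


Efficiency = 43.2 / 360 * 100
= 12.00%

12.00


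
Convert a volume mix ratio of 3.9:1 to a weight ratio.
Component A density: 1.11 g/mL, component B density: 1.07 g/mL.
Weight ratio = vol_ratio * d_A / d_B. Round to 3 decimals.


= 3.9 * 1.11 / 1.07 = 4.046

4.046


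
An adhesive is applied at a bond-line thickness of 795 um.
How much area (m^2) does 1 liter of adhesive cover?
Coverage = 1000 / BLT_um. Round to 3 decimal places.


Coverage = 1000 / 795 = 1.258 m^2

1.258


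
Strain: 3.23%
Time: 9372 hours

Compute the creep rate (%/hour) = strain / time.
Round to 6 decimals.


Creep rate = 3.23 / 9372
= 0.000345 %/h

0.000345


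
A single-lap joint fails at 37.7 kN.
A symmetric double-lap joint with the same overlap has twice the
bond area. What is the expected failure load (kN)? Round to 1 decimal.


Double-lap load = 2 * 37.7 = 75.4 kN

75.4


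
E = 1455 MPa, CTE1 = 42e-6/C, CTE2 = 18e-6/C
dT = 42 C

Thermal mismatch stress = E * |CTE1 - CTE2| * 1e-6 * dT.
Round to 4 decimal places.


= 1455 * 24e-6 * 42
= 1.4666 MPa

1.4666


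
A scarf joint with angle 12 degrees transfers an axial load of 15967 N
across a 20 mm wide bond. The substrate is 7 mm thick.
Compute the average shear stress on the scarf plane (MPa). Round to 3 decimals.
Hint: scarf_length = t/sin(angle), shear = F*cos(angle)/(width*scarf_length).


scarf_length = 7 / sin(12 deg) = 33.6681 mm
cos(12 deg) = 0.978148
shear stress = 15967 * 0.978148 / (20 * 33.6681)
= 23.194 MPa

23.194


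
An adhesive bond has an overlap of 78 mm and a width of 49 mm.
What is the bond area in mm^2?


Bond area = overlap * width
= 78 * 49
= 3822 mm^2

3822


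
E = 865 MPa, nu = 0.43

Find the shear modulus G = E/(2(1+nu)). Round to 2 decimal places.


G = 865 / (2 * 1.43)
= 302.45 MPa

302.45


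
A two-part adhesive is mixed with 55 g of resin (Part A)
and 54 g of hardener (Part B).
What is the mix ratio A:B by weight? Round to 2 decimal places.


Mix ratio = mass_A / mass_B
= 55 / 54
= 1.02

1.02


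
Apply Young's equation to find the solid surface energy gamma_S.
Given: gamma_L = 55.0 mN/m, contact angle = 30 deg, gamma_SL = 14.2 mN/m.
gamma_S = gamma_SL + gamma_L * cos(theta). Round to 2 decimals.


theta_rad = 30 * pi/180 = 0.523599
gamma_S = 14.2 + 55.0 * cos(0.523599)
= 61.83 mN/m

61.83


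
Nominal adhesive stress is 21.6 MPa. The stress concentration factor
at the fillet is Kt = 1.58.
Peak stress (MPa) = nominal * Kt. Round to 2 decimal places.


Peak = 21.6 * 1.58 = 34.13 MPa

34.13


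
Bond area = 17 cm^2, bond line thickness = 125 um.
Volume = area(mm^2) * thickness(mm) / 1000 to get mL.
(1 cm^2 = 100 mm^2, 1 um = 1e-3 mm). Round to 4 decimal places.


area_mm2 = 17 * 100 = 1700
blt_mm = 125 * 1e-3 = 0.125
vol_mm3 = 1700 * 0.125 = 212.5
vol_mL = 212.5 / 1000 = 0.2125 mL

0.2125


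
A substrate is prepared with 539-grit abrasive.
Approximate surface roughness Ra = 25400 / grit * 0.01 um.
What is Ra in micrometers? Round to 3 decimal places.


Ra = 25400 / 539 * 0.01 = 0.471 um

0.471


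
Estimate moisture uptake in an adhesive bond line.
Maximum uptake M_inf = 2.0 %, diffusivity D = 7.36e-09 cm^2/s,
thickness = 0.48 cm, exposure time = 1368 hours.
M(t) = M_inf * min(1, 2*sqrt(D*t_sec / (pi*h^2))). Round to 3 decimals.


Convert time: 1368 h = 4924800 s
ratio = min(1, 2*sqrt(7.36e-09*4924800/(pi*0.48^2)))
= 0.447556
M(t) = 2.0 * 0.447556 = 0.895%

0.895


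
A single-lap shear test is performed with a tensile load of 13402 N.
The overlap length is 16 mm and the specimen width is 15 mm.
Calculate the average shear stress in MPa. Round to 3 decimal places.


Shear stress = F / (overlap * width)
= 13402 / (16 * 15)
= 13402 / 240
= 55.842 MPa

55.842


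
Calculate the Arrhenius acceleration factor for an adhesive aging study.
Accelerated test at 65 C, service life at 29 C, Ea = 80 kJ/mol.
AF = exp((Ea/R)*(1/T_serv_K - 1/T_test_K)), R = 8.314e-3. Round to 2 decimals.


T_test = 338.15 K, T_serv = 302.15 K
Ea/R = 80 / 0.008314 = 9622.32
AF = exp(9622.32 * (1/302.15 - 1/338.15))
= 29.68

29.68


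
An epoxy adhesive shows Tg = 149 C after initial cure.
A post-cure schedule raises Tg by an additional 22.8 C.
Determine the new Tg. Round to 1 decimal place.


New Tg = 149 + 22.8
= 171.8 C

171.8


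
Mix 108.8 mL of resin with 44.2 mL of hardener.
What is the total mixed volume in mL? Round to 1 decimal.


Total = 108.8 + 44.2 = 153.0 mL

153.0


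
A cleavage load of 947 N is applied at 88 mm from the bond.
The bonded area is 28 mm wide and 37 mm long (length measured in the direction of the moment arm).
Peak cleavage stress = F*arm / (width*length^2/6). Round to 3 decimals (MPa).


Moment = 947 * 88 = 83336 N*mm
Section modulus = 28 * 1369 / 6 = 38332 / 6 mm^3
Stress = 83336 / (38332 / 6) = 500016 / 38332
= 13.044 MPa

13.044


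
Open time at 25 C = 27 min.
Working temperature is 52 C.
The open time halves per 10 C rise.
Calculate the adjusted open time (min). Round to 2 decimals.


factor = 2^((52 - 25) / 10) = 6.4980
ot = 27 / 6.4980 = 4.16 min

4.16


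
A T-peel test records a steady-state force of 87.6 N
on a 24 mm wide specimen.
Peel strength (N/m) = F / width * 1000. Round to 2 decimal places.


Peel strength = 87.6 / 24 * 1000
= 3650.00 N/m

3650.00


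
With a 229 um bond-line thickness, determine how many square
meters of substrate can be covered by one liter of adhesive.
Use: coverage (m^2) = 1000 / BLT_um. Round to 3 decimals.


Coverage = 1000 / 229 = 4.367 m^2

4.367


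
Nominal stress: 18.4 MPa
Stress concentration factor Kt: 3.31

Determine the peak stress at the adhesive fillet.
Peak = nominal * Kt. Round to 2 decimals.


Peak stress = 18.4 * 3.31
= 60.90 MPa

60.90


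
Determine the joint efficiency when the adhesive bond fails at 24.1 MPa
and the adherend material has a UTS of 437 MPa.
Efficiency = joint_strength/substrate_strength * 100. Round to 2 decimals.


Joint efficiency = 24.1 / 437 * 100
= 5.51%

5.51


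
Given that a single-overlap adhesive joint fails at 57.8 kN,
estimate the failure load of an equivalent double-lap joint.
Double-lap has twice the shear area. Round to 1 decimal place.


Double-lap factor = 2
Expected load = 57.8 * 2 = 115.6 kN

115.6


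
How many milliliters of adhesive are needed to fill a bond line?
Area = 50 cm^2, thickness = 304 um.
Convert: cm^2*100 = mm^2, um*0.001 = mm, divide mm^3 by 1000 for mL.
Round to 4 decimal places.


= (50 * 100) * (304 * 0.001) / 1000
= 1.5200 mL

1.5200


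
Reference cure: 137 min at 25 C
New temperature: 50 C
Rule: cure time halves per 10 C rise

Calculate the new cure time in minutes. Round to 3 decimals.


factor = 2^((50-25)/10) = 5.6569
t_new = 137 / 5.6569 = 24.218 min

24.218


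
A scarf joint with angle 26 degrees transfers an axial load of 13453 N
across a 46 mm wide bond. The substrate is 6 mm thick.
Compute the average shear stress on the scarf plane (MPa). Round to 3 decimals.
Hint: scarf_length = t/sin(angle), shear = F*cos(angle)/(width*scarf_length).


scarf_length = 6 / sin(26 deg) = 13.6870 mm
cos(26 deg) = 0.898794
shear stress = 13453 * 0.898794 / (46 * 13.6870)
= 19.205 MPa

19.205


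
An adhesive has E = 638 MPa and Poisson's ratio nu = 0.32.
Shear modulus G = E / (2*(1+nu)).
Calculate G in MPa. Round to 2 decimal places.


G = 638 / (2*(1+0.32))
= 638 / 2.64
= 241.67 MPa

241.67


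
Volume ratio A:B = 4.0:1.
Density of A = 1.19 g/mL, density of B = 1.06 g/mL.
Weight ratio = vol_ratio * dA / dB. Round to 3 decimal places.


Wt ratio = 4.0 * 1.19 / 1.06
= 4.491

4.491


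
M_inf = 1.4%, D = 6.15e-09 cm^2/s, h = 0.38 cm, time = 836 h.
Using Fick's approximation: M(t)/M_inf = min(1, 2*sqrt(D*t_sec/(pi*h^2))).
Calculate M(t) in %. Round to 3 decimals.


t = 3009600 s
ratio = min(1, 2*sqrt(6.15e-09*3009600/(pi*0.1444)))
= 0.403983
M(t) = 1.4 * 0.403983 = 0.566%

0.566


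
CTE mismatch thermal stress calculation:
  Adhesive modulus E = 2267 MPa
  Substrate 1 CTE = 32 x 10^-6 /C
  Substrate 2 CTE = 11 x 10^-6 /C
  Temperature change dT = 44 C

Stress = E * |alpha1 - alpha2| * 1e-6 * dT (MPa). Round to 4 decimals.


delta_alpha = |32 - 11| = 21 x 10^-6/C
Stress = 2267 * 21e-6 * 44
= 2.0947 MPa

2.0947


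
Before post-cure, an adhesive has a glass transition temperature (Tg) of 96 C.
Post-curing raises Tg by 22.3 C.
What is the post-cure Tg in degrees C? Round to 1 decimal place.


Tg_post = Tg_base + delta_Tg
= 96 + 22.3
= 118.3 C

118.3


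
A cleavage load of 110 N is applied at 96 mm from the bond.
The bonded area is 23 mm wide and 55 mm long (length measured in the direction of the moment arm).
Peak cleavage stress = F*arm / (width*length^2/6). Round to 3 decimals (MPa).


Moment = 110 * 96 = 10560 N*mm
Section modulus = 23 * 3025 / 6 = 69575 / 6 mm^3
Stress = 10560 / (69575 / 6) = 63360 / 69575
= 0.911 MPa

0.911


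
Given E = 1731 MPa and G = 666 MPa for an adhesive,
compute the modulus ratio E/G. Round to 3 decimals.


E/G ratio = 1731 / 666 = 2.599

2.599


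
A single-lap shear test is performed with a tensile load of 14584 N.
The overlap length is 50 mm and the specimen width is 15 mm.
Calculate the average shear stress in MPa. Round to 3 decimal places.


Shear stress = F / (overlap * width)
= 14584 / (50 * 15)
= 14584 / 750
= 19.445 MPa

19.445


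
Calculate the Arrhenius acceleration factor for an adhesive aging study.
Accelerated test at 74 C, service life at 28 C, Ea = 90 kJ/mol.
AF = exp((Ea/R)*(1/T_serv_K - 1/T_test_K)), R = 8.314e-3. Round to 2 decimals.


T_test = 347.15 K, T_serv = 301.15 K
Ea/R = 90 / 0.008314 = 10825.11
AF = exp(10825.11 * (1/301.15 - 1/347.15))
= 117.11

117.11


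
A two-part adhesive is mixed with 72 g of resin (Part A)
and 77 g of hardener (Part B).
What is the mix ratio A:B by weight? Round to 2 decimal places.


Mix ratio = mass_A / mass_B
= 72 / 77
= 0.94

0.94


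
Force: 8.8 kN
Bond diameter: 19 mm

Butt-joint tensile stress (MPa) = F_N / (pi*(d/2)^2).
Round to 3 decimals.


F_N = 8.8 * 1000 = 8800.0 N
A = pi*(9.5)^2 = 283.5287 mm^2
stress = 8800.0 / 283.5287 = 31.037 MPa

31.037


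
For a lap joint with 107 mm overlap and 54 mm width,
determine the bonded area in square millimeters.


Area = 107 * 54 = 5778 mm^2

5778


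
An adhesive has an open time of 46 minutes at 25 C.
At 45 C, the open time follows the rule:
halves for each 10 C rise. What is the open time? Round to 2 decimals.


Factor = 2^((45-25)/10) = 4.0000
Open time = 46 / 4.0000 = 11.50 min

11.50


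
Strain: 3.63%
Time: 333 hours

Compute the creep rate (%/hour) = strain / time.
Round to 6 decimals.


Creep rate = 3.63 / 333
= 0.010901 %/h

0.010901


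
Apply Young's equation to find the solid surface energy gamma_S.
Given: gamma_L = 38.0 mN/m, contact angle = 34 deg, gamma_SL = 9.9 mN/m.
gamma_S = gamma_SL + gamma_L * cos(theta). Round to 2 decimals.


theta_rad = 34 * pi/180 = 0.593412
gamma_S = 9.9 + 38.0 * cos(0.593412)
= 41.40 mN/m

41.40


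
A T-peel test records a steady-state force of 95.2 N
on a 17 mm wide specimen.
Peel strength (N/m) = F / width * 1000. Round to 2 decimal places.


Peel strength = 95.2 / 17 * 1000
= 5600.00 N/m

5600.00


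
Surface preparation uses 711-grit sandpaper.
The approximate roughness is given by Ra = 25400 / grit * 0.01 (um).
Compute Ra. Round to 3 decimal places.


Ra = 25400 / 711 * 0.01
= 254 / 711
= 0.357 um

0.357


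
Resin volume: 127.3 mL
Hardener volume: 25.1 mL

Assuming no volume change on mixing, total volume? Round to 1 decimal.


V_total = 127.3 + 25.1 = 152.4 mL

152.4


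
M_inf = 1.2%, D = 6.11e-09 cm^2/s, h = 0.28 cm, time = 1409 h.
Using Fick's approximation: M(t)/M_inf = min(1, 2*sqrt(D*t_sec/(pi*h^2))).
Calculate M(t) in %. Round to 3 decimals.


t = 5072400 s
ratio = min(1, 2*sqrt(6.11e-09*5072400/(pi*0.0784)))
= 0.709454
M(t) = 1.2 * 0.709454 = 0.851%

0.851


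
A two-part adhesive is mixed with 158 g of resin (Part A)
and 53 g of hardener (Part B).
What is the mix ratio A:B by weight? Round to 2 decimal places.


Mix ratio = mass_A / mass_B
= 158 / 53
= 2.98

2.98


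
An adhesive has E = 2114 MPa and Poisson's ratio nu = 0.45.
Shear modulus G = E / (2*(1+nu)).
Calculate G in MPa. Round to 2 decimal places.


G = 2114 / (2*(1+0.45))
= 2114 / 2.90
= 728.97 MPa

728.97


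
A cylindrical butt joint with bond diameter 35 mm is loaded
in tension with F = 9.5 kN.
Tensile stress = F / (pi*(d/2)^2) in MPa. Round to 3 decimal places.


Area = pi * (35/2)^2 = 962.1128 mm^2
Stress = 9.5*1000 / 962.1128
= 9.874 MPa

9.874


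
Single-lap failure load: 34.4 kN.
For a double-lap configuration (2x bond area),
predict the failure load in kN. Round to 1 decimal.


Failure load = 34.4 * 2 = 68.8 kN

68.8


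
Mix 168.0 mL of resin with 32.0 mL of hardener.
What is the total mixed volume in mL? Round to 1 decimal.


Total = 168.0 + 32.0 = 200.0 mL

200.0


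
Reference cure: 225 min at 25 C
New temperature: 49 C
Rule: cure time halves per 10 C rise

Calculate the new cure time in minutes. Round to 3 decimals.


factor = 2^((49-25)/10) = 5.2780
t_new = 225 / 5.2780 = 42.630 min

42.630


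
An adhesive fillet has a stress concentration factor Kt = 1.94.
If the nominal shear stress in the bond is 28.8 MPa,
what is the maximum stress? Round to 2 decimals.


Max stress = 28.8 * 1.94 = 55.87 MPa

55.87


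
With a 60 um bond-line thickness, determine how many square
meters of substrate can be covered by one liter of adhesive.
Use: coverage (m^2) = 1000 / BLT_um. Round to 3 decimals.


Coverage = 1000 / 60 = 16.667 m^2

16.667


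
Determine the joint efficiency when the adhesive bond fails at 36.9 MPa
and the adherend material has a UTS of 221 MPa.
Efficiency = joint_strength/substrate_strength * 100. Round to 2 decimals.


Joint efficiency = 36.9 / 221 * 100
= 16.70%

16.70


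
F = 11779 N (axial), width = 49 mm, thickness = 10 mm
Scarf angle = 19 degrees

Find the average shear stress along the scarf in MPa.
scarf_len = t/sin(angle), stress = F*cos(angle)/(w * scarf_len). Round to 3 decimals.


scarf_len = 10/sin(19 deg) = 30.7155
cos(19 deg) = 0.945519
stress = 11779*0.945519/(49*30.7155) = 7.400 MPa

7.400


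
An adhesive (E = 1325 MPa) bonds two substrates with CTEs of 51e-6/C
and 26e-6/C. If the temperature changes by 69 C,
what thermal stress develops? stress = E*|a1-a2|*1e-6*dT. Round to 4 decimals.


Stress = 1325 * |51 - 26| * 1e-6 * 69
= 2.2856 MPa

2.2856


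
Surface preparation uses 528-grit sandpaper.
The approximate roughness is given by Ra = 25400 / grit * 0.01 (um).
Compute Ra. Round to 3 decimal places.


Ra = 25400 / 528 * 0.01
= 254 / 528
= 0.481 um

0.481


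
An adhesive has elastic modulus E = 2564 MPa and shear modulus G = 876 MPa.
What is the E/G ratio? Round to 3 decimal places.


E/G = 2564 / 876 = 2.927

2.927


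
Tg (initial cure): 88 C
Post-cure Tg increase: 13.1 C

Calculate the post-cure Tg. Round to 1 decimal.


Post-cure Tg = 88 + 13.1 = 101.1 C

101.1


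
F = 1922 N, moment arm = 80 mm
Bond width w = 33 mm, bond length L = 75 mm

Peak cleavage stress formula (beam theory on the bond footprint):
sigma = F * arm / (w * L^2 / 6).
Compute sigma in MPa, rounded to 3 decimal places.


sigma = (1922 * 80) / (33 * 5625 / 6)
= 153760 * 6 / 185625
= 922560 / 185625
= 4.970 MPa

4.970


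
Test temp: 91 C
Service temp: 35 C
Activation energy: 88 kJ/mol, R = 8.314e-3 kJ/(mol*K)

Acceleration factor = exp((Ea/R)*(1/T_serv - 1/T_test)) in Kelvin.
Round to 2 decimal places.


AF = exp((88/0.008314)*(1/308.15 - 1/364.15))
= 196.81

196.81


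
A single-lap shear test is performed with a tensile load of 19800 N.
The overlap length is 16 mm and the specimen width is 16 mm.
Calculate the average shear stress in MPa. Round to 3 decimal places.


Shear stress = F / (overlap * width)
= 19800 / (16 * 16)
= 19800 / 256
= 77.344 MPa

77.344


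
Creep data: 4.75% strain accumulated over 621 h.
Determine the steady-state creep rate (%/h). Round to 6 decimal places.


Rate = 4.75 / 621 = 0.007649 %/h

0.007649


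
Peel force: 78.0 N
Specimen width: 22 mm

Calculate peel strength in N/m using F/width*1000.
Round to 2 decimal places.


Peel strength = 78.0 / 22 * 1000 = 3545.45 N/m

3545.45


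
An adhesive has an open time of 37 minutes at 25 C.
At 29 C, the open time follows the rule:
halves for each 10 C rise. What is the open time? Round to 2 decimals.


Factor = 2^((29-25)/10) = 1.3195
Open time = 37 / 1.3195 = 28.04 min

28.04


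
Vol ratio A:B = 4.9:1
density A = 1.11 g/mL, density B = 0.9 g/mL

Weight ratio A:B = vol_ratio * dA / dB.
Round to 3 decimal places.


Weight ratio = 4.9 * 1.11 / 0.9
= 6.043

6.043


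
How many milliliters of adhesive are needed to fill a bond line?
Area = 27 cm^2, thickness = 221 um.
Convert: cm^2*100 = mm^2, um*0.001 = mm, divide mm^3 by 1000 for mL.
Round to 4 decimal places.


= (27 * 100) * (221 * 0.001) / 1000
= 0.5967 mL

0.5967


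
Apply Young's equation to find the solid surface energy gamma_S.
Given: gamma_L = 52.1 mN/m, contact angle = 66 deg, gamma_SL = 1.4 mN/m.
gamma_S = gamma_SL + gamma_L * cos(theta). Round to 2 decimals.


theta_rad = 66 * pi/180 = 1.151917
gamma_S = 1.4 + 52.1 * cos(1.151917)
= 22.59 mN/m

22.59


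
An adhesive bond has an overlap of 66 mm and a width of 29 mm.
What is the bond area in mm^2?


Bond area = overlap * width
= 66 * 29
= 1914 mm^2

1914


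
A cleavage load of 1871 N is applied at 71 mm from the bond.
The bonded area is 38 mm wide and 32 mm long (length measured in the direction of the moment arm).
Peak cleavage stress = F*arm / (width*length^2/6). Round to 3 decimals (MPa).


Moment = 1871 * 71 = 132841 N*mm
Section modulus = 38 * 1024 / 6 = 38912 / 6 mm^3
Stress = 132841 / (38912 / 6) = 797046 / 38912
= 20.483 MPa

20.483


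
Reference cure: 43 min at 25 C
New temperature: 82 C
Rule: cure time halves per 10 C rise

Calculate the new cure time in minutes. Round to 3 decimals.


factor = 2^((82-25)/10) = 51.9842
t_new = 43 / 51.9842 = 0.827 min

0.827


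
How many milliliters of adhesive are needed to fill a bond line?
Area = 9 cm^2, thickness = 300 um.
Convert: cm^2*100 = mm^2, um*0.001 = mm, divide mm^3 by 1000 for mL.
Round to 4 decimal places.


= (9 * 100) * (300 * 0.001) / 1000
= 0.2700 mL

0.2700


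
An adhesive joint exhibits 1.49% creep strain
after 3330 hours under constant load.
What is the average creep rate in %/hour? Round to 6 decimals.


Creep rate = strain / time
= 1.49 / 3330
= 0.000447 %/h

0.000447


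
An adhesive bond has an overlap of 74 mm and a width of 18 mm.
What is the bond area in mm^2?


Bond area = overlap * width
= 74 * 18
= 1332 mm^2

1332


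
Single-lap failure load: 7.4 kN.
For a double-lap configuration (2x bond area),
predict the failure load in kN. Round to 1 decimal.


Failure load = 7.4 * 2 = 14.8 kN

14.8


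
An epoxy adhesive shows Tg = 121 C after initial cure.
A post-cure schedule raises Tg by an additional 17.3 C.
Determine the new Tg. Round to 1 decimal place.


New Tg = 121 + 17.3
= 138.3 C

138.3


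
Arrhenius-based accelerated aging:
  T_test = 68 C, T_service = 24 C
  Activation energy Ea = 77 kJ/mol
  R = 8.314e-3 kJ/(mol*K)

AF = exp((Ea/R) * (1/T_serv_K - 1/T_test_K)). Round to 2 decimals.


T_test_K = 341.15, T_serv_K = 297.15
AF = exp((77/8.314e-3) * (1/297.15 - 1/341.15))
= 55.69

55.69


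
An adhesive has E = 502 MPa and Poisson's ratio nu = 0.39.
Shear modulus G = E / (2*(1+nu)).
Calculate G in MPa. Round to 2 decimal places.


G = 502 / (2*(1+0.39))
= 502 / 2.78
= 180.58 MPa

180.58


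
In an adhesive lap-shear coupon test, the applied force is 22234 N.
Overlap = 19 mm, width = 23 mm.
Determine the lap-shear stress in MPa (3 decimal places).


stress = F / (overlap * width)
= 22234 / (19 * 23)
= 50.879 MPa

50.879


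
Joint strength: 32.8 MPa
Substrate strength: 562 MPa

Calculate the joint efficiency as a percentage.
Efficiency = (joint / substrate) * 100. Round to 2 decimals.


Efficiency = (32.8 / 562) * 100 = 5.84%

5.84


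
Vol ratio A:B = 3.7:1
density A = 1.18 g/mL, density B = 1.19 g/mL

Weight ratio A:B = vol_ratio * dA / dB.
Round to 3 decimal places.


Weight ratio = 3.7 * 1.18 / 1.19
= 3.669

3.669


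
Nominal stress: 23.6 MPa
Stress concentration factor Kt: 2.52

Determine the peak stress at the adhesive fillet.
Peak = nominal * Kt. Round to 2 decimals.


Peak stress = 23.6 * 2.52
= 59.47 MPa

59.47


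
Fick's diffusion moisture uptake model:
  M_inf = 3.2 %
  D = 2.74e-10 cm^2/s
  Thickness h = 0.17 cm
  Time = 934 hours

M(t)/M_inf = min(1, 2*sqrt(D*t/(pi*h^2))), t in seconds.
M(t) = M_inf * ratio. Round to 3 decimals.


t_sec = 934 * 3600 = 3362400
ratio = 2*sqrt(2.74e-10*3362400/(pi*0.17^2))
= min(1, 0.201468)
= 0.201468
M(t) = 3.2 * 0.201468 = 0.645 %

0.645


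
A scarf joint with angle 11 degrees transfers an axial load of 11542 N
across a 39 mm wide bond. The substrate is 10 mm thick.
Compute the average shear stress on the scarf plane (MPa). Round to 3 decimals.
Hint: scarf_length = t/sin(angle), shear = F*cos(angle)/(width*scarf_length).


scarf_length = 10 / sin(11 deg) = 52.4084 mm
cos(11 deg) = 0.981627
shear stress = 11542 * 0.981627 / (39 * 52.4084)
= 5.543 MPa

5.543


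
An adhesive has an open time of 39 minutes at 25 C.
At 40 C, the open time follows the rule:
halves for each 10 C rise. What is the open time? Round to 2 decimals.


Factor = 2^((40-25)/10) = 2.8284
Open time = 39 / 2.8284 = 13.79 min

13.79


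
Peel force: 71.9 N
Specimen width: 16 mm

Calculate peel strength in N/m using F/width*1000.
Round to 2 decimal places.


Peel strength = 71.9 / 16 * 1000 = 4493.75 N/m

4493.75


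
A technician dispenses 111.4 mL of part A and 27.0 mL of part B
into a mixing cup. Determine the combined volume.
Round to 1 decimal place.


Combined volume = 111.4 + 27.0
= 138.4 mL

138.4


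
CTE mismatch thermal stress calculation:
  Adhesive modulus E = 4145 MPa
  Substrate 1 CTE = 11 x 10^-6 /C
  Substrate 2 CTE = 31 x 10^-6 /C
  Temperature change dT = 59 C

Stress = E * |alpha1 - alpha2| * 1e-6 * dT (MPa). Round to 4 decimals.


delta_alpha = |11 - 31| = 20 x 10^-6/C
Stress = 4145 * 20e-6 * 59
= 4.8911 MPa

4.8911


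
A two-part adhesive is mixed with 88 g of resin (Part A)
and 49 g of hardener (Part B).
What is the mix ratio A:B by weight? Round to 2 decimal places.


Mix ratio = mass_A / mass_B
= 88 / 49
= 1.80

1.80


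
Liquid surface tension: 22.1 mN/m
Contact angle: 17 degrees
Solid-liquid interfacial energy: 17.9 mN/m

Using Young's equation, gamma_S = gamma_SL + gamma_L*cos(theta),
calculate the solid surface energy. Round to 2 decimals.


gamma_S = 17.9 + 22.1 * cos(17)
= 39.03 mN/m

39.03
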